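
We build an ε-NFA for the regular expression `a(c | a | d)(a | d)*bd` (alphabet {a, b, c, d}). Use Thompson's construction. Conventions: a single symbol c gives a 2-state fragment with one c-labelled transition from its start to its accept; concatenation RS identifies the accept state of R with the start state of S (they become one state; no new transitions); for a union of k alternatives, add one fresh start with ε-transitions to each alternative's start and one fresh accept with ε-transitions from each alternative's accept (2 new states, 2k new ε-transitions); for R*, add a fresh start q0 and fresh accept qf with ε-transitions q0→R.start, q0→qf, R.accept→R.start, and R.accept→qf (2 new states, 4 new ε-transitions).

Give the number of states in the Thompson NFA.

18

Building bottom-up:
Each of the 8 symbol leaves contributes a 2-state fragment.
  c | a | d : 8 states
  a | d : 6 states
  (a | d)* : 8 states
  a(c | a | d)(a | d)*bd : 18 states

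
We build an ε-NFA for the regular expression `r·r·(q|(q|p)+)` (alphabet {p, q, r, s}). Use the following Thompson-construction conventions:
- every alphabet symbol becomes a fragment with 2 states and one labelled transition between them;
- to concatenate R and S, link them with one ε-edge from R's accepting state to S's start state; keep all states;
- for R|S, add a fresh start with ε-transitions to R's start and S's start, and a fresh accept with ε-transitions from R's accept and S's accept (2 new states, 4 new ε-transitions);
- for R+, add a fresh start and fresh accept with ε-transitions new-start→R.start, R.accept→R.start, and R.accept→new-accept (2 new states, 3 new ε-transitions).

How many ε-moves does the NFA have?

13

Building bottom-up:
Each of the 5 symbol leaves contributes 0 ε-transitions.
  q|p : 4 ε-transitions
  (q|p)+ : 7 ε-transitions
  q|(q|p)+ : 11 ε-transitions
  r·r·(q|(q|p)+) : 13 ε-transitions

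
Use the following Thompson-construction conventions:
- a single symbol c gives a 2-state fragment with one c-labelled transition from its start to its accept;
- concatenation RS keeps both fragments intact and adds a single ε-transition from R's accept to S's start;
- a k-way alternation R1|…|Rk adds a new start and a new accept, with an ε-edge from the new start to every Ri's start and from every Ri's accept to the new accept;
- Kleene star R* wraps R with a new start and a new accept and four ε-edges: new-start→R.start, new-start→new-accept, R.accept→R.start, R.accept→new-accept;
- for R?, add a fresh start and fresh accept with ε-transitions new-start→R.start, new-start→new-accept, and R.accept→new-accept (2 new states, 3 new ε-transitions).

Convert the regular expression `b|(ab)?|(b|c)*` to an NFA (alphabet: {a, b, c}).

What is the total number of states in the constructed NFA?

18

Bottom-up over the parse tree:
Each of the 5 symbol leaves contributes a 2-state fragment.
  ab — 4 states
  (ab)? — 6 states
  b|c — 6 states
  (b|c)* — 8 states
  b|(ab)?|(b|c)* — 18 states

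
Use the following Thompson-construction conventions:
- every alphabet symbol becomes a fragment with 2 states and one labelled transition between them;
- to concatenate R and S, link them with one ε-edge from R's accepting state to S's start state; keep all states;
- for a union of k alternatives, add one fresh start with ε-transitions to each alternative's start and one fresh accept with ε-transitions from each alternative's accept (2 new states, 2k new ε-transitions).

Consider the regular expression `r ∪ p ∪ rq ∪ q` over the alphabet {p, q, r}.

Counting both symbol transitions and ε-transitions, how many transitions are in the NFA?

14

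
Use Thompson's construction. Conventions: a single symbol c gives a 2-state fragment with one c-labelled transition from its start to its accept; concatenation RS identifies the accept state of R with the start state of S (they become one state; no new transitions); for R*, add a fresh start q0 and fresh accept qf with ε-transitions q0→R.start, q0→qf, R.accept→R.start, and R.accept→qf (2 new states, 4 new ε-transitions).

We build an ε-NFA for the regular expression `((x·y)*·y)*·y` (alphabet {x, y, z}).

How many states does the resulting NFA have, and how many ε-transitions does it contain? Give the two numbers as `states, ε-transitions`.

9, 8

Recursing over subexpressions:
Each of the 4 symbol leaves contributes 2 states and 0 ε-transitions.
  x·y → 3 states, 0 ε-transitions
  (x·y)* → 5 states, 4 ε-transitions
  (x·y)*·y → 6 states, 4 ε-transitions
  ((x·y)*·y)* → 8 states, 8 ε-transitions
  ((x·y)*·y)*·y → 9 states, 8 ε-transitions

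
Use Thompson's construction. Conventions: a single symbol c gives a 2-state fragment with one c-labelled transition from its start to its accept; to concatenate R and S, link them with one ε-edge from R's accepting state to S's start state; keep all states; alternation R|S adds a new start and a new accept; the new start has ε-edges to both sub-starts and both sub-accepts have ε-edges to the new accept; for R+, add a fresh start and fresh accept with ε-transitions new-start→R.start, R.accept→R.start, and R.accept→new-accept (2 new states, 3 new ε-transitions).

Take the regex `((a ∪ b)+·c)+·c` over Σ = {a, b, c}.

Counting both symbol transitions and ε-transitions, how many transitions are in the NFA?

16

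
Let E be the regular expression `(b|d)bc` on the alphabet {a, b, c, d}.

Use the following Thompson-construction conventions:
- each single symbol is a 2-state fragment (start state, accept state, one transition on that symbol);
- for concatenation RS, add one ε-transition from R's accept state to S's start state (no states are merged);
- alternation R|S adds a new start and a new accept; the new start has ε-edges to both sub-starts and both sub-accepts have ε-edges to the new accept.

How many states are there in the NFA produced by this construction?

Building bottom-up:
Each of the 4 symbol leaves contributes a 2-state fragment.
  b|d : 6 states
  (b|d)bc : 10 states

10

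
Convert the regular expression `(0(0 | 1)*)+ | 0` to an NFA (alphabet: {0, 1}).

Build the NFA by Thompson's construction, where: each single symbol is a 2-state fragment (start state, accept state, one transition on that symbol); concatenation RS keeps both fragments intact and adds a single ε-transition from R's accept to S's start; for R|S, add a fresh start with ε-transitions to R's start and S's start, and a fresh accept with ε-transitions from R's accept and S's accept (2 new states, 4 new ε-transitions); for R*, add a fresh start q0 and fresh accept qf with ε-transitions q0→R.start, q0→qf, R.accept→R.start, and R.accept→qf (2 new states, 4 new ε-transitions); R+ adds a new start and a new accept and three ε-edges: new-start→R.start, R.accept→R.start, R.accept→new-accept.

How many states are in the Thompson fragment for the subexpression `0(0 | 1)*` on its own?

10

Fragment for `0(0 | 1)*`:
Each of the 3 symbol leaves contributes a 2-state fragment.
  0 | 1 — 6 states
  (0 | 1)* — 8 states
  0(0 | 1)* — 10 states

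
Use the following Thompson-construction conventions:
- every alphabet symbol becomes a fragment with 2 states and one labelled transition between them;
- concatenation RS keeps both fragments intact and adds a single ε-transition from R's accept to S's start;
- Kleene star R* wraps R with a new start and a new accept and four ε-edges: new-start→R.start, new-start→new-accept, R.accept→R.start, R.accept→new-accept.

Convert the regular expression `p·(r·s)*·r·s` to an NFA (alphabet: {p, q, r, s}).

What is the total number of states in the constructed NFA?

12

Building bottom-up:
Each of the 5 symbol leaves contributes a 2-state fragment.
  r·s = 4 states
  (r·s)* = 6 states
  p·(r·s)*·r·s = 12 states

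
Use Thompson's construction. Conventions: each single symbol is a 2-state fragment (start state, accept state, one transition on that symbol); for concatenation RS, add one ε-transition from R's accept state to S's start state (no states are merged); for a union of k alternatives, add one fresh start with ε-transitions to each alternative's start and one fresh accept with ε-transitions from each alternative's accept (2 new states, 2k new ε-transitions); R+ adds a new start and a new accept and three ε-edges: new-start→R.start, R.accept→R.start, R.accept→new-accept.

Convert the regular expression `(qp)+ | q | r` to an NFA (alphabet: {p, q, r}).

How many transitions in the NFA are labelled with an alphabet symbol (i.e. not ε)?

4

Bottom-up over the parse tree:
Each of the 4 symbol leaves contributes exactly 1 symbol transition.
  qp → 2 symbol transitions
  (qp)+ → 2 symbol transitions
  (qp)+ | q | r → 4 symbol transitions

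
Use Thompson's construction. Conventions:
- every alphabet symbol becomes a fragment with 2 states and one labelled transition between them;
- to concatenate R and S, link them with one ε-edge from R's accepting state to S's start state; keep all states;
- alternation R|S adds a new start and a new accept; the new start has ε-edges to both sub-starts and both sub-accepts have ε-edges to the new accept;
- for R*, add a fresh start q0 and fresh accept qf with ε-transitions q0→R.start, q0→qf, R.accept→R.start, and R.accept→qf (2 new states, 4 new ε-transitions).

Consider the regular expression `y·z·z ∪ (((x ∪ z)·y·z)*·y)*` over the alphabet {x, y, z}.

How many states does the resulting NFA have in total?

Building bottom-up:
Each of the 8 symbol leaves contributes a 2-state fragment.
  y·z·z → 6 states
  x ∪ z → 6 states
  (x ∪ z)·y·z → 10 states
  ((x ∪ z)·y·z)* → 12 states
  ((x ∪ z)·y·z)*·y → 14 states
  (((x ∪ z)·y·z)*·y)* → 16 states
  y·z·z ∪ (((x ∪ z)·y·z)*·y)* → 24 states

24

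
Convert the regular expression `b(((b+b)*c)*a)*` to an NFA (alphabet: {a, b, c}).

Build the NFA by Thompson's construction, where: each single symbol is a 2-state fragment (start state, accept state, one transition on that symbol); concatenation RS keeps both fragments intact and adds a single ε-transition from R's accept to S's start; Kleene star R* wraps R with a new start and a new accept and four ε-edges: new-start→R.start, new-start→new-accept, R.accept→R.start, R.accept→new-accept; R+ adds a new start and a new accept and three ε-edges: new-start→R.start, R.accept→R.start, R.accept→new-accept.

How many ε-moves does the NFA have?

19

By structural recursion:
Each of the 5 symbol leaves contributes 0 ε-transitions.
  b+ — 3 ε-transitions
  b+b — 4 ε-transitions
  (b+b)* — 8 ε-transitions
  (b+b)*c — 9 ε-transitions
  ((b+b)*c)* — 13 ε-transitions
  ((b+b)*c)*a — 14 ε-transitions
  (((b+b)*c)*a)* — 18 ε-transitions
  b(((b+b)*c)*a)* — 19 ε-transitions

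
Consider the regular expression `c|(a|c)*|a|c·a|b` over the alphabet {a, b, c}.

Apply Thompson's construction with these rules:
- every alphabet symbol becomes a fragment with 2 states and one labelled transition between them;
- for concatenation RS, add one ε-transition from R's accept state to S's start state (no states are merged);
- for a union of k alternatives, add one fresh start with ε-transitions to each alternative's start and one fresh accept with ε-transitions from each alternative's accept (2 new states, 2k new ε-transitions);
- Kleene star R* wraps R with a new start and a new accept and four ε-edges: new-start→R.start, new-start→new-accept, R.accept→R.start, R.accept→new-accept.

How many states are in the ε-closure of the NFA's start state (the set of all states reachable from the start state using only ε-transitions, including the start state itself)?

Compute the ε-closure size of each fragment's start state recursively; a symbol fragment's start has no outgoing ε-edge, so its closure is just itself (size 1).
  a|c : new start ε-reaches every alternative's start; none of them accept ε, so the new accept is not reached: |ε-closure| = 1 + 1 + 1 = 3
  (a|c)* : |ε-closure| = 1 (new start) + 3 (body) + 1 (new accept) = 5
  c·a : |ε-closure| equals the left operand's closure size = 1 (its accept is not ε-reachable, so the closure stops there)
  c|(a|c)*|a|c·a|b : |ε-closure| = 1 (new start) + (1 + 5 + 1 + 1 + 1) + 1 (new accept, since some branch ε-reaches its own accept) = 11

11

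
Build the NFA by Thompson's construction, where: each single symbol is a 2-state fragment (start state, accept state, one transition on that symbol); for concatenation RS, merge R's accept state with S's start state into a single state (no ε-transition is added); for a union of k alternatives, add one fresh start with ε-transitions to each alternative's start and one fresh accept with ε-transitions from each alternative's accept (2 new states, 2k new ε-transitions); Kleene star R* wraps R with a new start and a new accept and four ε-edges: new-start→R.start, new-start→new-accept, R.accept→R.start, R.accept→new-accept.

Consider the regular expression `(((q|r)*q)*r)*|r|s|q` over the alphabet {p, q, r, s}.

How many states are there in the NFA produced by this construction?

22

Bottom-up over the parse tree:
Each of the 7 symbol leaves contributes a 2-state fragment.
  q|r → 6 states
  (q|r)* → 8 states
  (q|r)*q → 9 states
  ((q|r)*q)* → 11 states
  ((q|r)*q)*r → 12 states
  (((q|r)*q)*r)* → 14 states
  (((q|r)*q)*r)*|r|s|q → 22 states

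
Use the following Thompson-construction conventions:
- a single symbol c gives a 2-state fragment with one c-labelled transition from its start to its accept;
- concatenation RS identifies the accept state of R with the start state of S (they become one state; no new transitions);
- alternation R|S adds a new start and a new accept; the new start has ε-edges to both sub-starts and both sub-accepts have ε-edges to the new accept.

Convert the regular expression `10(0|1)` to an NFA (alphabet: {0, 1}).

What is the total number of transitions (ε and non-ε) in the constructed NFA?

Per subexpression:
Each of the 4 symbol leaves contributes 1 transition (1 symbol, 0 ε).
  0|1 : 6 transitions (2 symbol, 4 ε)
  10(0|1) : 8 transitions (4 symbol, 4 ε)

8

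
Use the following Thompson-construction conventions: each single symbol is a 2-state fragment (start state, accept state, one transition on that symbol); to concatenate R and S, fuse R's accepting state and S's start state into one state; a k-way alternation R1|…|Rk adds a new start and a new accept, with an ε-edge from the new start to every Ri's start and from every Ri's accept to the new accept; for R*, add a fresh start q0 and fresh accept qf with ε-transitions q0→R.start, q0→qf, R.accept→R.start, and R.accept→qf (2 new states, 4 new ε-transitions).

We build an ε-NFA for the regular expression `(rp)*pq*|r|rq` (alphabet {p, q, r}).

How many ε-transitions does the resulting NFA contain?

14

Per subexpression:
Each of the 7 symbol leaves contributes 0 ε-transitions.
  rp : 0 ε-transitions
  (rp)* : 4 ε-transitions
  q* : 4 ε-transitions
  (rp)*pq* : 8 ε-transitions
  rq : 0 ε-transitions
  (rp)*pq*|r|rq : 14 ε-transitions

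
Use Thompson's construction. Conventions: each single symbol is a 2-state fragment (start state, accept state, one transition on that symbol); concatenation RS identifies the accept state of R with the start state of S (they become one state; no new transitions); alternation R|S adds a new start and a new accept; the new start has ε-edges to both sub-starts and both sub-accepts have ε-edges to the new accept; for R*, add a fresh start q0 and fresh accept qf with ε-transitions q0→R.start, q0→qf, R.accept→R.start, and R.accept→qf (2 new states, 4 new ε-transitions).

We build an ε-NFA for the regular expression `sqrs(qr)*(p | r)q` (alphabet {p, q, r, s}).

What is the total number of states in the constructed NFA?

15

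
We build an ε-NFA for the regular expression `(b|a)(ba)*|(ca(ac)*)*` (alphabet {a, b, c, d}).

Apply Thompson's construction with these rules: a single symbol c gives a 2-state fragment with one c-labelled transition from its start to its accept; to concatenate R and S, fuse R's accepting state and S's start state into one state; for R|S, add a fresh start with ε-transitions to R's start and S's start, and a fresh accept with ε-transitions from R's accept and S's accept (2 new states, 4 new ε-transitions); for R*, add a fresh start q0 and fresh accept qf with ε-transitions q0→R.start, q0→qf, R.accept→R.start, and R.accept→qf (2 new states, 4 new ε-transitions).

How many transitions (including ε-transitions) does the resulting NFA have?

By structural recursion:
Each of the 8 symbol leaves contributes 1 transition (1 symbol, 0 ε).
  b|a — 6 transitions (2 symbol, 4 ε)
  ba — 2 transitions (2 symbol, 0 ε)
  (ba)* — 6 transitions (2 symbol, 4 ε)
  (b|a)(ba)* — 12 transitions (4 symbol, 8 ε)
  ac — 2 transitions (2 symbol, 0 ε)
  (ac)* — 6 transitions (2 symbol, 4 ε)
  ca(ac)* — 8 transitions (4 symbol, 4 ε)
  (ca(ac)*)* — 12 transitions (4 symbol, 8 ε)
  (b|a)(ba)*|(ca(ac)*)* — 28 transitions (8 symbol, 20 ε)

28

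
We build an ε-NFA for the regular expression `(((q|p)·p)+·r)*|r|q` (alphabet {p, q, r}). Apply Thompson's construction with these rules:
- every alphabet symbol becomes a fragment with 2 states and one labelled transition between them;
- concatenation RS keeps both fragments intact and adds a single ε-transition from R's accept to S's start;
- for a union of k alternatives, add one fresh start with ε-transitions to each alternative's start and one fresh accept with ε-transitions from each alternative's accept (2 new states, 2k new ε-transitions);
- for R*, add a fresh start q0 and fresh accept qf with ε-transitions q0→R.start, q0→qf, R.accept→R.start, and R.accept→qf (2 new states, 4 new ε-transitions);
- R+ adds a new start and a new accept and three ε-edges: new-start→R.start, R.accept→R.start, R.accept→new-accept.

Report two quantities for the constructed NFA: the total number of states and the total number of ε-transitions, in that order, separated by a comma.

20, 19

By structural recursion:
Each of the 6 symbol leaves contributes 2 states and 0 ε-transitions.
  q|p → 6 states, 4 ε-transitions
  (q|p)·p → 8 states, 5 ε-transitions
  ((q|p)·p)+ → 10 states, 8 ε-transitions
  ((q|p)·p)+·r → 12 states, 9 ε-transitions
  (((q|p)·p)+·r)* → 14 states, 13 ε-transitions
  (((q|p)·p)+·r)*|r|q → 20 states, 19 ε-transitions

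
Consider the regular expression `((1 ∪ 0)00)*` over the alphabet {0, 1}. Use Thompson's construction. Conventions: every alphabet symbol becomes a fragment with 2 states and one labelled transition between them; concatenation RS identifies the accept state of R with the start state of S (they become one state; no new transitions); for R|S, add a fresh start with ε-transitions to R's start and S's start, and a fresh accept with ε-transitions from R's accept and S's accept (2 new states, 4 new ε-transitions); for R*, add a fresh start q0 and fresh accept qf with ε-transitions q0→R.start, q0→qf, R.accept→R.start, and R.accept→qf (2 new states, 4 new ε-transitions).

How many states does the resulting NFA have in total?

10

Per subexpression:
Each of the 4 symbol leaves contributes a 2-state fragment.
  1 ∪ 0 = 6 states
  (1 ∪ 0)00 = 8 states
  ((1 ∪ 0)00)* = 10 states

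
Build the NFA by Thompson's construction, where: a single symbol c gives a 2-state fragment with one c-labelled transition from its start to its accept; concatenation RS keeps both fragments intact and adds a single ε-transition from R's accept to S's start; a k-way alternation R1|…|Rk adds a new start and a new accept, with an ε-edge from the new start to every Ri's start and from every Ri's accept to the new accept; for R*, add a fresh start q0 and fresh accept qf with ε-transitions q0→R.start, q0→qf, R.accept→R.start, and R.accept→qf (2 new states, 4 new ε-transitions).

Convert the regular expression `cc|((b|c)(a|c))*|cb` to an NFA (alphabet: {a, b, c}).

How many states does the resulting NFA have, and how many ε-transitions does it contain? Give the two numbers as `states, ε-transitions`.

Per subexpression:
Each of the 8 symbol leaves contributes 2 states and 0 ε-transitions.
  cc → 4 states, 1 ε-transition
  b|c → 6 states, 4 ε-transitions
  a|c → 6 states, 4 ε-transitions
  (b|c)(a|c) → 12 states, 9 ε-transitions
  ((b|c)(a|c))* → 14 states, 13 ε-transitions
  cb → 4 states, 1 ε-transition
  cc|((b|c)(a|c))*|cb → 24 states, 21 ε-transitions

24, 21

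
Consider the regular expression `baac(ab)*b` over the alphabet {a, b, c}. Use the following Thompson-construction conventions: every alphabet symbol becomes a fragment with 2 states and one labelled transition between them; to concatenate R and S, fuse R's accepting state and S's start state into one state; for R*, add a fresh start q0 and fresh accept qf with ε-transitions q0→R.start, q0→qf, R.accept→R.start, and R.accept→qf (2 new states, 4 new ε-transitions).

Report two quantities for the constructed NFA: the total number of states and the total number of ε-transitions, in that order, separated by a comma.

10, 4

Building bottom-up:
Each of the 7 symbol leaves contributes 2 states and 0 ε-transitions.
  ab — 3 states, 0 ε-transitions
  (ab)* — 5 states, 4 ε-transitions
  baac(ab)*b — 10 states, 4 ε-transitions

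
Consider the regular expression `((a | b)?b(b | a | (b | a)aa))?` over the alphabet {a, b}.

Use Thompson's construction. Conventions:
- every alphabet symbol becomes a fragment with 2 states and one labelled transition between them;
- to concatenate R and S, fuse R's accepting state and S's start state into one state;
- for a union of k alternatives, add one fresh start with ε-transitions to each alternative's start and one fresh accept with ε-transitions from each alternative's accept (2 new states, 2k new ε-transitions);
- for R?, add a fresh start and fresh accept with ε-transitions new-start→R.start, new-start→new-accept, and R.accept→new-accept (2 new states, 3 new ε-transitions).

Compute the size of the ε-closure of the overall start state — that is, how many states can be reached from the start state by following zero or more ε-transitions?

Let C(F) = |ε-closure(F.start)| within fragment F, and note whether F accepts ε. Symbol fragments have C = 1 and do not accept ε. Then:
  a | b : new start ε-reaches every alternative's start; none of them accept ε, so the new accept is not reached: |closure| = 1 + 1 + 1 = 3
  (a | b)? : |closure| = 1 (new start) + 3 (body) + 1 (new accept, via ε) = 5
  b | a : |closure| = 1 + 1 + 1 = 3 (the new accept is not ε-reachable since no branch accepts ε)
  (b | a)aa : |closure| equals the left operand's closure size = 3 (its accept is not ε-reachable, so the closure stops there)
  b | a | (b | a)aa : |closure| = 1 + 1 + 1 + 3 = 6 (the new accept is not ε-reachable since no branch accepts ε)
  (a | b)?b(b | a | (b | a)aa) : |closure| = 5 + (1−1) = 5 (closure spills across the concat boundary because the left factor accepts ε)
  ((a | b)?b(b | a | (b | a)aa))? : new start has ε-edges to the inner start and to the new accept, so |closure| = 2 + 5 = 7

7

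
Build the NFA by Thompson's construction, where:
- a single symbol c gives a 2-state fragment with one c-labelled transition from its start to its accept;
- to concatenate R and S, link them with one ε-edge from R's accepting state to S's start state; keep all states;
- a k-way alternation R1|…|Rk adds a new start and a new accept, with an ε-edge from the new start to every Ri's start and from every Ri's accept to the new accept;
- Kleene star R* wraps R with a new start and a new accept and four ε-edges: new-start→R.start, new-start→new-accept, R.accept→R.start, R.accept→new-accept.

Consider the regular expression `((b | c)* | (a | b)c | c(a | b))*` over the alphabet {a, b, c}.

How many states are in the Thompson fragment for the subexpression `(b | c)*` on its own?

8

Fragment for `(b | c)*`:
Each of the 2 symbol leaves contributes a 2-state fragment.
  b | c : 6 states
  (b | c)* : 8 states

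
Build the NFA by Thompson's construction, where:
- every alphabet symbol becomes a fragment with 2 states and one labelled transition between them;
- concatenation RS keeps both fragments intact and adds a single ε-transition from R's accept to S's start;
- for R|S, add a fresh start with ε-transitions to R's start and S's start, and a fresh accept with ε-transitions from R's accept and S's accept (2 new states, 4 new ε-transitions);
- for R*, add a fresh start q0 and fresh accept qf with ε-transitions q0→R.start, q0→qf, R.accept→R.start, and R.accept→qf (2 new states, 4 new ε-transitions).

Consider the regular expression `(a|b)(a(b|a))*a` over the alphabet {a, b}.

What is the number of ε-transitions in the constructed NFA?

15

Bottom-up over the parse tree:
Each of the 6 symbol leaves contributes 0 ε-transitions.
  a|b = 4 ε-transitions
  b|a = 4 ε-transitions
  a(b|a) = 5 ε-transitions
  (a(b|a))* = 9 ε-transitions
  (a|b)(a(b|a))*a = 15 ε-transitions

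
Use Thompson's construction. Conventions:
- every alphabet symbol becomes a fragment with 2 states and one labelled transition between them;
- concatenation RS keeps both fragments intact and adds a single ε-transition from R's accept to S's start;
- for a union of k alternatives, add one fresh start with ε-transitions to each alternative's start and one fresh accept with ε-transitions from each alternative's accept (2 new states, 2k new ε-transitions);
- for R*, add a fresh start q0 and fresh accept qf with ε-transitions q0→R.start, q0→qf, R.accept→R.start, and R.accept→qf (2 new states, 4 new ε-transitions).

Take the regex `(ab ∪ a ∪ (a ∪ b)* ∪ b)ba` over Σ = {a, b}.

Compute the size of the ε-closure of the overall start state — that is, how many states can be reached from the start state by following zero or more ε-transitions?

11

Work bottom-up. For each fragment F, track |ε-closure(F.start)| and whether F's accept lies in that closure (i.e. whether F accepts ε). A single-symbol fragment has closure size 1 and does not accept ε.
  ab : |ε-closure| equals the left operand's closure size = 1 (its accept is not ε-reachable, so the closure stops there)
  a ∪ b : |ε-closure| = 1 + 1 + 1 = 3 (the new accept is not ε-reachable since no branch accepts ε)
  (a ∪ b)* : the star's fresh start ε-reaches both the body's start and the fresh accept: |ε-closure| = 2 + 3 = 5
  ab ∪ a ∪ (a ∪ b)* ∪ b : |ε-closure| = 1 (new start) + (1 + 1 + 5 + 1) + 1 (new accept, since some branch ε-reaches its own accept) = 10
  (ab ∪ a ∪ (a ∪ b)* ∪ b)ba : |ε-closure| = 10 + 1 = 11 (closure spills across the concat boundary because the left factor accepts ε)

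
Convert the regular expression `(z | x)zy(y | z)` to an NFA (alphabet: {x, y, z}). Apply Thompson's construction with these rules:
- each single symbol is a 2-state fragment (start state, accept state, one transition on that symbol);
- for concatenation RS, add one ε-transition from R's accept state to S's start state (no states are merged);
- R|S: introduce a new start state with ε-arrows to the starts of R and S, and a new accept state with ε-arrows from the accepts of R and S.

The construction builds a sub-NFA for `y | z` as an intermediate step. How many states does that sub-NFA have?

Fragment for `y | z`:
Each of the 2 symbol leaves contributes a 2-state fragment.
  y | z — 6 states

6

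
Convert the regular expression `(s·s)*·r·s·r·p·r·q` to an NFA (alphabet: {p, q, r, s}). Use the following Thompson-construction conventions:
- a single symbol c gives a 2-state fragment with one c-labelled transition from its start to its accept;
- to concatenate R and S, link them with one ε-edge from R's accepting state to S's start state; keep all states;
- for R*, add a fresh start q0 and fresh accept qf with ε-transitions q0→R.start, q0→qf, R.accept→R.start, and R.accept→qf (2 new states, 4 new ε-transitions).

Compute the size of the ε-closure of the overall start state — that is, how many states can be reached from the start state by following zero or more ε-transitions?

4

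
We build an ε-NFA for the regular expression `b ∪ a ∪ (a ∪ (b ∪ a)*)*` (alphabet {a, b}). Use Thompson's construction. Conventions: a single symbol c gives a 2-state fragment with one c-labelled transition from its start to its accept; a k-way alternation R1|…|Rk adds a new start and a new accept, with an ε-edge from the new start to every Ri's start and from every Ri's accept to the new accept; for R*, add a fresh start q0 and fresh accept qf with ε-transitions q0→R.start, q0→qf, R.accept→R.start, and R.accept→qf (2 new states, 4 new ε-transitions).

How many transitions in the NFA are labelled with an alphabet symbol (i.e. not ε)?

Recursing over subexpressions:
Each of the 5 symbol leaves contributes exactly 1 symbol transition.
  b ∪ a = 2 symbol transitions
  (b ∪ a)* = 2 symbol transitions
  a ∪ (b ∪ a)* = 3 symbol transitions
  (a ∪ (b ∪ a)*)* = 3 symbol transitions
  b ∪ a ∪ (a ∪ (b ∪ a)*)* = 5 symbol transitions

5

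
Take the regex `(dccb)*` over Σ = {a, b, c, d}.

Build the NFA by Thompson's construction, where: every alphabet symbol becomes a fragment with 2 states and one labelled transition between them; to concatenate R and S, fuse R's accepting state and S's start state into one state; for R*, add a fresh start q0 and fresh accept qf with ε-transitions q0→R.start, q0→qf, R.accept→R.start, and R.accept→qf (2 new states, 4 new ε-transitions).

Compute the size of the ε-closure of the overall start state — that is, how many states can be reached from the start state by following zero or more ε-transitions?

Compute the ε-closure size of each fragment's start state recursively; a symbol fragment's start has no outgoing ε-edge, so its closure is just itself (size 1).
  dccb → same as the first factor's closure: |closure| = 1
  (dccb)* → the star's fresh start ε-reaches both the body's start and the fresh accept: |closure| = 2 + 1 = 3

3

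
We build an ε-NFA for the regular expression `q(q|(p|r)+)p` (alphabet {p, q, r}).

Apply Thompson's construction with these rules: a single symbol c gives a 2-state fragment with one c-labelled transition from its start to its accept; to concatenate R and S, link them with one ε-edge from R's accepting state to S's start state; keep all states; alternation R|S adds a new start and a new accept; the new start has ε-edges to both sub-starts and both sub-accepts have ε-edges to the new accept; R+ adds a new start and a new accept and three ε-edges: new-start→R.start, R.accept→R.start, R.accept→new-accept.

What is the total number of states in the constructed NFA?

By structural recursion:
Each of the 5 symbol leaves contributes a 2-state fragment.
  p|r : 6 states
  (p|r)+ : 8 states
  q|(p|r)+ : 12 states
  q(q|(p|r)+)p : 16 states

16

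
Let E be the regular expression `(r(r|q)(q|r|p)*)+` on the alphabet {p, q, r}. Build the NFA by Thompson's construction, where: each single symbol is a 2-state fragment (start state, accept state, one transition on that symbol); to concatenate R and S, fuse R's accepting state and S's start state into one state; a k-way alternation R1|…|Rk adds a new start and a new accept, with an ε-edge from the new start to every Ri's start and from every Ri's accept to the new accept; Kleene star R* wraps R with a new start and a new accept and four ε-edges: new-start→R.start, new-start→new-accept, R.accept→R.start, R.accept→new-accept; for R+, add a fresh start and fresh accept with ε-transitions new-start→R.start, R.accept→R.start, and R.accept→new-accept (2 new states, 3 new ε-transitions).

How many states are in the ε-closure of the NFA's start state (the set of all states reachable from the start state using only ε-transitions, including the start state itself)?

2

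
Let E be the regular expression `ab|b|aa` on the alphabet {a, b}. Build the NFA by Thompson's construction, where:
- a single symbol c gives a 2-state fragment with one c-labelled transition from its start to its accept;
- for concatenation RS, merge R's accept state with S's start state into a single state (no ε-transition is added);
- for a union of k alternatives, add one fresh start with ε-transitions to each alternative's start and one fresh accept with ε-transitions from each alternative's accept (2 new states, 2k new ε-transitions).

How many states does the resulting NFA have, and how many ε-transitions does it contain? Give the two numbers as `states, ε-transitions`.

10, 6

Per subexpression:
Each of the 5 symbol leaves contributes 2 states and 0 ε-transitions.
  ab → 3 states, 0 ε-transitions
  aa → 3 states, 0 ε-transitions
  ab|b|aa → 10 states, 6 ε-transitions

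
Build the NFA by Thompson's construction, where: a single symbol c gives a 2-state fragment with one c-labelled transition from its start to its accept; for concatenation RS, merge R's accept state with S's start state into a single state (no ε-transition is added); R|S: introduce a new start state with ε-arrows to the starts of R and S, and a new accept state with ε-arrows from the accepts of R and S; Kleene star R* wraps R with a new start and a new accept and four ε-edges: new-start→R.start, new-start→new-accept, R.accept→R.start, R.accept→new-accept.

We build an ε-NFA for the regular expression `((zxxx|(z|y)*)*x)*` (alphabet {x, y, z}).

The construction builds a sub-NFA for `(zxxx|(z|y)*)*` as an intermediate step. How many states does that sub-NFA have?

17

Fragment for `(zxxx|(z|y)*)*`:
Each of the 6 symbol leaves contributes a 2-state fragment.
  zxxx — 5 states
  z|y — 6 states
  (z|y)* — 8 states
  zxxx|(z|y)* — 15 states
  (zxxx|(z|y)*)* — 17 states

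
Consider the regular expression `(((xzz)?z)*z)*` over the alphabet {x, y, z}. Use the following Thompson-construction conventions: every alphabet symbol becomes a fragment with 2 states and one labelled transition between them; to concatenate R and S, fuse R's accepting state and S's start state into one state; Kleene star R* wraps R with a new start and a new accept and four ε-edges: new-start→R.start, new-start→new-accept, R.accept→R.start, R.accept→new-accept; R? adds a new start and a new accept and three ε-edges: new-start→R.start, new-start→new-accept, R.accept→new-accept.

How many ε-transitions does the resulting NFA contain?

Recursing over subexpressions:
Each of the 5 symbol leaves contributes 0 ε-transitions.
  xzz : 0 ε-transitions
  (xzz)? : 3 ε-transitions
  (xzz)?z : 3 ε-transitions
  ((xzz)?z)* : 7 ε-transitions
  ((xzz)?z)*z : 7 ε-transitions
  (((xzz)?z)*z)* : 11 ε-transitions

11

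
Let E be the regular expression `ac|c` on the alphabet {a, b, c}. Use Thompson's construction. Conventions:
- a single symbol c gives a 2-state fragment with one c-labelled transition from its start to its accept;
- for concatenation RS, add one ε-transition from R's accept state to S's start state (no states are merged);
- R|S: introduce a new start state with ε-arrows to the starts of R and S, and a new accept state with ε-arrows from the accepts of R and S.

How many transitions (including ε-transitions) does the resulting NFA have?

8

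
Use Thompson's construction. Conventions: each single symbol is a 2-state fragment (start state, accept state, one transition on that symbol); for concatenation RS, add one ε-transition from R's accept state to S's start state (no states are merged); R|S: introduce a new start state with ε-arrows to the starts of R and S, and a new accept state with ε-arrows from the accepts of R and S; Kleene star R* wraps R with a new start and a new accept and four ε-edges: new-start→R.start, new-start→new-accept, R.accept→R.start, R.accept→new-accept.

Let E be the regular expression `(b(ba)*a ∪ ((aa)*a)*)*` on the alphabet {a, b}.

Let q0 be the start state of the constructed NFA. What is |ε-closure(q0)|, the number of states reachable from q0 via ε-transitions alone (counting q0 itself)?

11

Let C(F) = |ε-closure(F.start)| within fragment F, and note whether F accepts ε. Symbol fragments have C = 1 and do not accept ε. Then:
  ba → C equals the left operand's closure size = 1 (its accept is not ε-reachable, so the closure stops there)
  (ba)* → new start has ε-edges to the inner start and to the new accept, so C = 2 + 1 = 3
  b(ba)*a → C equals the left operand's closure size = 1 (its accept is not ε-reachable, so the closure stops there)
  aa → C equals the left operand's closure size = 1 (its accept is not ε-reachable, so the closure stops there)
  (aa)* → new start has ε-edges to the inner start and to the new accept, so C = 2 + 1 = 3
  (aa)*a → the left operand accepts ε, so the closure extends into the next operand (via the concat ε-link); C = 3 + 1 = 4
  ((aa)*a)* → new start has ε-edges to the inner start and to the new accept, so C = 2 + 4 = 6
  b(ba)*a ∪ ((aa)*a)* → C = 1 (new start) + (1 + 6) + 1 (new accept, since some branch ε-reaches its own accept) = 9
  (b(ba)*a ∪ ((aa)*a)*)* → the star's fresh start ε-reaches both the body's start and the fresh accept: C = 2 + 9 = 11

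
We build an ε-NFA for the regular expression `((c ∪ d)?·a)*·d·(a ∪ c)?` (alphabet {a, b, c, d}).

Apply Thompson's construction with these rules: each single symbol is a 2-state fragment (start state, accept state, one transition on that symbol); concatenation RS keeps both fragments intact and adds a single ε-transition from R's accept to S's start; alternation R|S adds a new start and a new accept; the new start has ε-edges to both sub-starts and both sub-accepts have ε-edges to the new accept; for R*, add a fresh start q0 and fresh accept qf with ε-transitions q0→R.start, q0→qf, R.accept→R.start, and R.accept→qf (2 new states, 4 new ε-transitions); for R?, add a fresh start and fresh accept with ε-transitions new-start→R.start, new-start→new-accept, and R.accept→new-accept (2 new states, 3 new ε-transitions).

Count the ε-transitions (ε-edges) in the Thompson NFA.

21

Recursing over subexpressions:
Each of the 6 symbol leaves contributes 0 ε-transitions.
  c ∪ d → 4 ε-transitions
  (c ∪ d)? → 7 ε-transitions
  (c ∪ d)?·a → 8 ε-transitions
  ((c ∪ d)?·a)* → 12 ε-transitions
  a ∪ c → 4 ε-transitions
  (a ∪ c)? → 7 ε-transitions
  ((c ∪ d)?·a)*·d·(a ∪ c)? → 21 ε-transitions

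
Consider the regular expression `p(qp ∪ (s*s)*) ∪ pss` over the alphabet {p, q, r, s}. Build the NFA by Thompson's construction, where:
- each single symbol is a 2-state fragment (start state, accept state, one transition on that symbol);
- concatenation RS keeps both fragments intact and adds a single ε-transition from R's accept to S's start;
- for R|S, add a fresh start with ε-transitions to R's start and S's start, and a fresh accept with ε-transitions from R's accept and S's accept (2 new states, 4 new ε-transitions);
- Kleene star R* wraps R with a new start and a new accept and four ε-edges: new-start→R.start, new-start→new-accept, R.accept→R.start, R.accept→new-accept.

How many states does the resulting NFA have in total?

Bottom-up over the parse tree:
Each of the 8 symbol leaves contributes a 2-state fragment.
  qp : 4 states
  s* : 4 states
  s*s : 6 states
  (s*s)* : 8 states
  qp ∪ (s*s)* : 14 states
  p(qp ∪ (s*s)*) : 16 states
  pss : 6 states
  p(qp ∪ (s*s)*) ∪ pss : 24 states

24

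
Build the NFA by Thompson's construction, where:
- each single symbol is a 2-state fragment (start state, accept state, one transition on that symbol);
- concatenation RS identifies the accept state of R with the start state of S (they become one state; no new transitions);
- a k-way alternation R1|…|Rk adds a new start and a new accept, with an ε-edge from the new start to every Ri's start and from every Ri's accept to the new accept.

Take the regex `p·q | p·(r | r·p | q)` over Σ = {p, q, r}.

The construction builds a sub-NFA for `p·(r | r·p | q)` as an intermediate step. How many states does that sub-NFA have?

Fragment for `p·(r | r·p | q)`:
Each of the 5 symbol leaves contributes a 2-state fragment.
  r·p — 3 states
  r | r·p | q — 9 states
  p·(r | r·p | q) — 10 states

10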